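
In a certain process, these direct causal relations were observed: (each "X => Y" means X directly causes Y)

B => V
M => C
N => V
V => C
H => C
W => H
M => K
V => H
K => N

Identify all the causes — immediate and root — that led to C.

B, H, K, M, N, V, W

Immediate causes of C: M, V, H.
Further upstream: B, K, N, W.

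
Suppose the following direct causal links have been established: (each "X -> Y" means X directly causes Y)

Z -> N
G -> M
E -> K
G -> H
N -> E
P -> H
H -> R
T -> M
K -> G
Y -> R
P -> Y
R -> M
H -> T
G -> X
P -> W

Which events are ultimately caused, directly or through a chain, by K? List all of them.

Direct effects: G.
2 steps out: H, X, M.
3 steps out: R, T.
Not reachable from it: P, W, Z, N, E, Y.

G, H, M, R, T, X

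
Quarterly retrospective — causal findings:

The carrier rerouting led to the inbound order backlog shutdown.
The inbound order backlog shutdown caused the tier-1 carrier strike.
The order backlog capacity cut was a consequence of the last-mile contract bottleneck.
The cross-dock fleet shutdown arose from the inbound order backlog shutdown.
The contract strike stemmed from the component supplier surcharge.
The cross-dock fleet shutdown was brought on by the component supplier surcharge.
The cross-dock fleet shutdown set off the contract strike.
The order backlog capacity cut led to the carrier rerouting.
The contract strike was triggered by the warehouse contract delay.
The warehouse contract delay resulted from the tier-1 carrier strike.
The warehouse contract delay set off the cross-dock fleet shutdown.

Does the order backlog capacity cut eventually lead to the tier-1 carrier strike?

There is a causal chain: the order backlog capacity cut → the carrier rerouting → the inbound order backlog shutdown → the tier-1 carrier strike.

Yes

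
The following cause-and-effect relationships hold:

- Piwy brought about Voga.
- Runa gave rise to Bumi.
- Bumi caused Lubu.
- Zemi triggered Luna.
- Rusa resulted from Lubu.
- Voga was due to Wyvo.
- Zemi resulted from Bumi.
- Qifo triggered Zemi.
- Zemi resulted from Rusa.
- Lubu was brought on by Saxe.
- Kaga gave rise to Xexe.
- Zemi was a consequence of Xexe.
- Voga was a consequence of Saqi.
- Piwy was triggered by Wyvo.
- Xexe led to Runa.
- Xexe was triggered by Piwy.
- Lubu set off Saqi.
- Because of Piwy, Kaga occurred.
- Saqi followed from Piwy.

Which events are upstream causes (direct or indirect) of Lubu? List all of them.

Immediate causes of Lubu: Saxe, Bumi.
Further upstream: Wyvo, Piwy, Kaga, Xexe, Runa.

Bumi, Kaga, Piwy, Runa, Saxe, Wyvo, Xexe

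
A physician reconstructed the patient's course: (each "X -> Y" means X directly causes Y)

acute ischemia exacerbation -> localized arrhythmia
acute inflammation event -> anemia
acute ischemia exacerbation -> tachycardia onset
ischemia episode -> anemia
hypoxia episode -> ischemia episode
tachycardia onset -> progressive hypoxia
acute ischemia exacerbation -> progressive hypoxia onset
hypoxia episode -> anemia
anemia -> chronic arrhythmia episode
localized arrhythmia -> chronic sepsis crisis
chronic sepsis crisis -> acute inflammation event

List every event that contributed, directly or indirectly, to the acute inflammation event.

Immediate cause of the acute inflammation event: the chronic sepsis crisis.
Further upstream: the acute ischemia exacerbation, the localized arrhythmia.

the acute ischemia exacerbation, the chronic sepsis crisis, the localized arrhythmia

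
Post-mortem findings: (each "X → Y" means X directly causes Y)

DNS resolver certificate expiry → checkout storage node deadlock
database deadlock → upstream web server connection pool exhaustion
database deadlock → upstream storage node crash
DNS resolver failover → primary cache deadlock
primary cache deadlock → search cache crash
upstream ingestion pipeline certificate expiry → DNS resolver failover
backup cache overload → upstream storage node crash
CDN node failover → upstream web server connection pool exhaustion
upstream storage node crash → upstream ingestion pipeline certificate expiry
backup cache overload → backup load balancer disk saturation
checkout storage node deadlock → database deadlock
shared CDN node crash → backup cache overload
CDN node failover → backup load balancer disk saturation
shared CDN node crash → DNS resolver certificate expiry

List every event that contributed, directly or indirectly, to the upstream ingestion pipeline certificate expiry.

the DNS resolver certificate expiry, the backup cache overload, the checkout storage node deadlock, the database deadlock, the shared CDN node crash, the upstream storage node crash

Immediate cause of the upstream ingestion pipeline certificate expiry: the upstream storage node crash.
Further upstream: the shared CDN node crash, the backup cache overload, the DNS resolver certificate expiry, the checkout storage node deadlock, the database deadlock.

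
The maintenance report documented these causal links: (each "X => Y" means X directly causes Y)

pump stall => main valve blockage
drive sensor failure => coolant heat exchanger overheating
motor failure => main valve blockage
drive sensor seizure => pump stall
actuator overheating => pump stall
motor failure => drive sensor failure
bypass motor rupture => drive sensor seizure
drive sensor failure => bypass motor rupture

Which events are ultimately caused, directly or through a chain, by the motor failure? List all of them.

the bypass motor rupture, the coolant heat exchanger overheating, the drive sensor failure, the drive sensor seizure, the main valve blockage, the pump stall

Direct effects: the drive sensor failure, the main valve blockage.
2 steps out: the bypass motor rupture, the coolant heat exchanger overheating.
3 steps out: the drive sensor seizure.
4 steps out: the pump stall.
Not reachable from it: the actuator overheating.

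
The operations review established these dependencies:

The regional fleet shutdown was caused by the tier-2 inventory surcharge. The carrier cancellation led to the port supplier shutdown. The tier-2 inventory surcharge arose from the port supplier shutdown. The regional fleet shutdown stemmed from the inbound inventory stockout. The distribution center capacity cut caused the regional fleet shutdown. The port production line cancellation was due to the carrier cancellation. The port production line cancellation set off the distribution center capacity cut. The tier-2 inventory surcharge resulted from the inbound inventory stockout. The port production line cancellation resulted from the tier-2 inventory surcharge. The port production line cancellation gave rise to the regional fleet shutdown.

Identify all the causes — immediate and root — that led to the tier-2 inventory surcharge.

the carrier cancellation, the inbound inventory stockout, the port supplier shutdown

Immediate causes of the tier-2 inventory surcharge: the inbound inventory stockout, the port supplier shutdown.
Further upstream: the carrier cancellation.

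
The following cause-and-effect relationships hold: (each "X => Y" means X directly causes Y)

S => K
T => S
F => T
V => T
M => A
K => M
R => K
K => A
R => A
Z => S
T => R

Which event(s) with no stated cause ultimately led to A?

F, V, Z

Tracing upstream from A: A ← K ← S ← Z.
A separate upstream branch: A ← R ← T ← F.
A separate upstream branch: A ← R ← T ← V.
Each of those chain origins has no stated cause.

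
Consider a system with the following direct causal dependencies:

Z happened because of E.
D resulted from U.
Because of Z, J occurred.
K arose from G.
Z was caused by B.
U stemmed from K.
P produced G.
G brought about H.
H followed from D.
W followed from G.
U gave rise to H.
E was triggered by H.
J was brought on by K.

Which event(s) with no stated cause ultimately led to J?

Tracing upstream from J: J ← K ← G ← P.
A separate upstream branch: J ← Z ← B.
Each of those chain origins has no stated cause.

B, P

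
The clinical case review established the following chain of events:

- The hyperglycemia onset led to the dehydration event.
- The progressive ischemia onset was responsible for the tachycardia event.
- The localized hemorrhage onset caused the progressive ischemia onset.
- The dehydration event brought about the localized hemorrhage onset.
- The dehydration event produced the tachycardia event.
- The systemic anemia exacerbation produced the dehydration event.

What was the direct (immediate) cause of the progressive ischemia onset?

the localized hemorrhage onset

Upstream contributors include the hyperglycemia onset, the dehydration event, the systemic anemia exacerbation, but only the localized hemorrhage onset feeds directly into the progressive ischemia onset.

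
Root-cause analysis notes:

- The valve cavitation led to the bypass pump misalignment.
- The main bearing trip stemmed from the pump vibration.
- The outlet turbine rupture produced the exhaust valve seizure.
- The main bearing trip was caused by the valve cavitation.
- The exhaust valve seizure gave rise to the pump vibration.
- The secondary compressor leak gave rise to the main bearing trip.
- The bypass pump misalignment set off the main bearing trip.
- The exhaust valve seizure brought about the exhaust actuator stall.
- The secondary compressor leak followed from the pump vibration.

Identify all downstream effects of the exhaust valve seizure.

the exhaust actuator stall, the main bearing trip, the pump vibration, the secondary compressor leak

Direct effects: the pump vibration, the exhaust actuator stall.
2 steps out: the secondary compressor leak, the main bearing trip.
Not reachable from it: the outlet turbine rupture, the valve cavitation, the bypass pump misalignment.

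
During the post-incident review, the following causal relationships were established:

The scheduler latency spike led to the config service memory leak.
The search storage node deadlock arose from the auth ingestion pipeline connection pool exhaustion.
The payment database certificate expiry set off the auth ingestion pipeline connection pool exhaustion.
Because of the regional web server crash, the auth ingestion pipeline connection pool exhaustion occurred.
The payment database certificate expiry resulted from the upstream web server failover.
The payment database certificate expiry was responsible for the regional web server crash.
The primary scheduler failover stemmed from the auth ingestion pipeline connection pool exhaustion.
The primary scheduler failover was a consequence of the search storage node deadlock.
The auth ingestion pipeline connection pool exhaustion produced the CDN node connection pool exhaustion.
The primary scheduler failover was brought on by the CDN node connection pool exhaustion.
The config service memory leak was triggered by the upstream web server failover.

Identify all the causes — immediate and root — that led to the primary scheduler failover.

Immediate causes of the primary scheduler failover: the auth ingestion pipeline connection pool exhaustion, the CDN node connection pool exhaustion, the search storage node deadlock.
Further upstream: the upstream web server failover, the payment database certificate expiry, the regional web server crash.

the CDN node connection pool exhaustion, the auth ingestion pipeline connection pool exhaustion, the payment database certificate expiry, the regional web server crash, the search storage node deadlock, the upstream web server failover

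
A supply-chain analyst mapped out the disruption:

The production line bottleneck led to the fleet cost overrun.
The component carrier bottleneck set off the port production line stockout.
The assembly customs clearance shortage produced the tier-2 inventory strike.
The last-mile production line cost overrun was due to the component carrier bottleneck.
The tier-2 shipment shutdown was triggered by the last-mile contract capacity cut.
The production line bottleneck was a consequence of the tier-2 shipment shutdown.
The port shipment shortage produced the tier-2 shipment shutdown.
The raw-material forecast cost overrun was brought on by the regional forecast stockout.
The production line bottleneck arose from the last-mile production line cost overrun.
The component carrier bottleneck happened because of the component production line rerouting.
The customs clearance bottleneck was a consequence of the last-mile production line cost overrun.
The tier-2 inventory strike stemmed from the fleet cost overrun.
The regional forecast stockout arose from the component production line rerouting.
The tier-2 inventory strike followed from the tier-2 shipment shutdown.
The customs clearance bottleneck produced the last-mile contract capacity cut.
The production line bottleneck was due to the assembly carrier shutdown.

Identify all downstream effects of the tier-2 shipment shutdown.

the fleet cost overrun, the production line bottleneck, the tier-2 inventory strike

Direct effects: the production line bottleneck, the tier-2 inventory strike.
2 steps out: the fleet cost overrun.
Not reachable from it: the component production line rerouting, the component carrier bottleneck, the assembly carrier shutdown, the port shipment shortage, the last-mile production line cost overrun, the customs clearance bottleneck, the regional forecast stockout, the port production line stockout, the last-mile contract capacity cut, the raw-material forecast cost overrun, the assembly customs clearance shortage.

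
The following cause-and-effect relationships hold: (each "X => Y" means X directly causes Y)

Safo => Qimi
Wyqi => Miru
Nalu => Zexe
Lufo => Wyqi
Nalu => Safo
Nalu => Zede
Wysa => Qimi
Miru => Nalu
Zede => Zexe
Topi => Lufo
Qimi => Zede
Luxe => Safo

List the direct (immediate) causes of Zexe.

Upstream contributors include Topi, Lufo, Luxe, Wyqi, Miru, Wysa, Safo, Qimi, but only Nalu, Zede feed directly into Zexe.

Nalu, Zede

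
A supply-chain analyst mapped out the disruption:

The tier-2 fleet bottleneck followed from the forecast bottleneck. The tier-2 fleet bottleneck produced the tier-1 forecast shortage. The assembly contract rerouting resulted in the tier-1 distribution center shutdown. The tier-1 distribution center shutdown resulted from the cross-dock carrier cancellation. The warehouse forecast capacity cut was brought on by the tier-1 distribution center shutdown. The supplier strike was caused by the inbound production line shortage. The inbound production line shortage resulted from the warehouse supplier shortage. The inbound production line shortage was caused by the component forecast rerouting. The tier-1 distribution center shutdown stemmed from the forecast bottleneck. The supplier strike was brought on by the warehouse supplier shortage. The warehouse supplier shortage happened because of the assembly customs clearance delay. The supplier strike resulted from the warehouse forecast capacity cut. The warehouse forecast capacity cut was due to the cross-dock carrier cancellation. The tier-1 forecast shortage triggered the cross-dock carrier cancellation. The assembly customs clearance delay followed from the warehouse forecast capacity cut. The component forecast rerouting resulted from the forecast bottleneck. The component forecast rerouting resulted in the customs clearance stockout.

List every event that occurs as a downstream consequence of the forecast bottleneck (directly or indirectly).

Direct effects: the tier-2 fleet bottleneck, the component forecast rerouting, the tier-1 distribution center shutdown.
2 steps out: the tier-1 forecast shortage, the customs clearance stockout, the warehouse forecast capacity cut, the inbound production line shortage.
3 steps out: the cross-dock carrier cancellation, the assembly customs clearance delay, the supplier strike.
4 steps out: the warehouse supplier shortage.
Not reachable from it: the assembly contract rerouting.

the assembly customs clearance delay, the component forecast rerouting, the cross-dock carrier cancellation, the customs clearance stockout, the inbound production line shortage, the supplier strike, the tier-1 distribution center shutdown, the tier-1 forecast shortage, the tier-2 fleet bottleneck, the warehouse forecast capacity cut, the warehouse supplier shortage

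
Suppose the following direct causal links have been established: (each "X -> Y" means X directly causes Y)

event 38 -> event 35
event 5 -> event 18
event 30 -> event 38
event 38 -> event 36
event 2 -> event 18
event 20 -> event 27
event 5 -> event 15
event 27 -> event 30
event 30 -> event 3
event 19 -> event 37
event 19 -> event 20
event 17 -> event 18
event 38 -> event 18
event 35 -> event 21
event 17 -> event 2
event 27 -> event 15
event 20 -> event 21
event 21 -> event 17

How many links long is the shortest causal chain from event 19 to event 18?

Shortest chain: event 19 → event 20 → event 21 → event 17 → event 18.

4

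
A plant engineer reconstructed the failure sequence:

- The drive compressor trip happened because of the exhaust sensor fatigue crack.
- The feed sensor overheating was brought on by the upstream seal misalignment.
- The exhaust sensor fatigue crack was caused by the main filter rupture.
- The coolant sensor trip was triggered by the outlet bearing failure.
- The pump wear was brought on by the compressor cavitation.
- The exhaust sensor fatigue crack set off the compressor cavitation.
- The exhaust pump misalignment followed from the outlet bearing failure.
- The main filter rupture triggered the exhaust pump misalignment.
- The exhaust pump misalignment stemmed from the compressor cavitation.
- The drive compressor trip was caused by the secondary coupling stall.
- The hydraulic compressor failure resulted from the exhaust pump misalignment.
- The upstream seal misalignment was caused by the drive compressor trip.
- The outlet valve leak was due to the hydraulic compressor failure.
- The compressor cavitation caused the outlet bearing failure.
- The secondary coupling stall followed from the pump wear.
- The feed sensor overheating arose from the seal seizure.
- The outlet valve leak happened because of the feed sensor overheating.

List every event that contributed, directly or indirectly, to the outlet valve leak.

Immediate causes of the outlet valve leak: the hydraulic compressor failure, the feed sensor overheating.
Further upstream: the main filter rupture, the exhaust sensor fatigue crack, the compressor cavitation, the seal seizure, the pump wear, the outlet bearing failure, the exhaust pump misalignment, the secondary coupling stall, the drive compressor trip, the upstream seal misalignment.

the compressor cavitation, the drive compressor trip, the exhaust pump misalignment, the exhaust sensor fatigue crack, the feed sensor overheating, the hydraulic compressor failure, the main filter rupture, the outlet bearing failure, the pump wear, the seal seizure, the secondary coupling stall, the upstream seal misalignment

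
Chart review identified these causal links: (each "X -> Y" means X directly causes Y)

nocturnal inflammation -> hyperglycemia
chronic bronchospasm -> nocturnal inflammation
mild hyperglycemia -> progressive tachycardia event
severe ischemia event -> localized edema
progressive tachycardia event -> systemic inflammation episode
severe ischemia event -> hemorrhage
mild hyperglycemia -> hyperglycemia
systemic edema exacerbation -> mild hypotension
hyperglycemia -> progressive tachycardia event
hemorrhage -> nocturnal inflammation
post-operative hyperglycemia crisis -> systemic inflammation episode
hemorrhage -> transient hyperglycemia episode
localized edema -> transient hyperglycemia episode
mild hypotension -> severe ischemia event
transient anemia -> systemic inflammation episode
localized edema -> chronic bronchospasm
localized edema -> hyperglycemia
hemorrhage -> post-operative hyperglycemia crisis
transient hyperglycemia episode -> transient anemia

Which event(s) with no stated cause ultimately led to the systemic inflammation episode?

the mild hyperglycemia, the systemic edema exacerbation

Tracing upstream from the systemic inflammation episode: the systemic inflammation episode ← the post-operative hyperglycemia crisis ← the hemorrhage ← the severe ischemia event ← the mild hypotension ← the systemic edema exacerbation.
A separate upstream branch: the systemic inflammation episode ← the progressive tachycardia event ← the mild hyperglycemia.
Each of those chain origins has no stated cause.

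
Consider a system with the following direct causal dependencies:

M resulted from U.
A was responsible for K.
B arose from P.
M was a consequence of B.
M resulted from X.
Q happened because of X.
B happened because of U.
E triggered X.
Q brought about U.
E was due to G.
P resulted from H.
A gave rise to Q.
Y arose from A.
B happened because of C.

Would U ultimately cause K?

U leads to B, M; K is not among them.

No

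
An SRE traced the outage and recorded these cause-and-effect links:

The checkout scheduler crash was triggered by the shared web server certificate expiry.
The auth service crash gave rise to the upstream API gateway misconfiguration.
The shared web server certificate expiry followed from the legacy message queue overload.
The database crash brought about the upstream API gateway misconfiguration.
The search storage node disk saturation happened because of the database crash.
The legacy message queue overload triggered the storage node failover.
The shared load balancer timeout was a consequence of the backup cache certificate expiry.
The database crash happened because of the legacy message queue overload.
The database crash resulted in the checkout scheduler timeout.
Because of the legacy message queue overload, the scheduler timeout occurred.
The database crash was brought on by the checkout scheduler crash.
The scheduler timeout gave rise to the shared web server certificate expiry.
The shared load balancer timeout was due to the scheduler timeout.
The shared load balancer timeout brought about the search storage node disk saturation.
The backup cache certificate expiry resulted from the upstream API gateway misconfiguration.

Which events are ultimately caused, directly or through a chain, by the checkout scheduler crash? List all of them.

the backup cache certificate expiry, the checkout scheduler timeout, the database crash, the search storage node disk saturation, the shared load balancer timeout, the upstream API gateway misconfiguration

Direct effects: the database crash.
2 steps out: the upstream API gateway misconfiguration, the checkout scheduler timeout, the search storage node disk saturation.
3 steps out: the backup cache certificate expiry.
4 steps out: the shared load balancer timeout.
Not reachable from it: the legacy message queue overload, the storage node failover, the scheduler timeout, the shared web server certificate expiry, the auth service crash.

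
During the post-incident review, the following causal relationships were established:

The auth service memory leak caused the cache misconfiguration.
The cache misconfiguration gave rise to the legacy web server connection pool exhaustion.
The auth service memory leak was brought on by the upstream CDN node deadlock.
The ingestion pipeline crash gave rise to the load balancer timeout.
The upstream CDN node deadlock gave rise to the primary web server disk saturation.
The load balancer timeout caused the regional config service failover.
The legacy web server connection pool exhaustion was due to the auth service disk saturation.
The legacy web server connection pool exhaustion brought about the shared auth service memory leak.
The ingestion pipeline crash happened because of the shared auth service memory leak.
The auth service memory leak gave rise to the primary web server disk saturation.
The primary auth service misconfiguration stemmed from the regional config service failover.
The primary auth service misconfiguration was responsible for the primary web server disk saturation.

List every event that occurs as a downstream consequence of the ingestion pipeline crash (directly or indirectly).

the load balancer timeout, the primary auth service misconfiguration, the primary web server disk saturation, the regional config service failover

Direct effects: the load balancer timeout.
2 steps out: the regional config service failover.
3 steps out: the primary auth service misconfiguration.
4 steps out: the primary web server disk saturation.
Not reachable from it: the upstream CDN node deadlock, the auth service memory leak, the cache misconfiguration, the auth service disk saturation, the legacy web server connection pool exhaustion, the shared auth service memory leak.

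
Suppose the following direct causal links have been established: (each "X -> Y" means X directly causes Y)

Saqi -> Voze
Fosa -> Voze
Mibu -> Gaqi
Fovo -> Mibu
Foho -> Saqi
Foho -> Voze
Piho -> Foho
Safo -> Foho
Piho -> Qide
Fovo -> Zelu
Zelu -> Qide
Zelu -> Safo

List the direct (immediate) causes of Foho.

Upstream contributors include Fovo, Zelu, but only Piho, Safo feed directly into Foho.

Piho, Safo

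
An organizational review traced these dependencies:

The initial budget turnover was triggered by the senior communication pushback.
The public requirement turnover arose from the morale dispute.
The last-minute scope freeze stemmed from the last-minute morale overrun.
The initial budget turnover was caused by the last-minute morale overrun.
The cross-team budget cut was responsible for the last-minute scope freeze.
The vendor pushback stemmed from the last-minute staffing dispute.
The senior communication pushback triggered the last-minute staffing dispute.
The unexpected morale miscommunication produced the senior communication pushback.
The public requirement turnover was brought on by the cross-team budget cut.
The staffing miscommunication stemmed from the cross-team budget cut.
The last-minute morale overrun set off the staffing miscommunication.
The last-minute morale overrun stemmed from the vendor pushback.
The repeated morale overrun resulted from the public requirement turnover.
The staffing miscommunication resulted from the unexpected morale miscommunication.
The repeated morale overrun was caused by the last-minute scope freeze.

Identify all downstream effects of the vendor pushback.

the initial budget turnover, the last-minute morale overrun, the last-minute scope freeze, the repeated morale overrun, the staffing miscommunication

Direct effects: the last-minute morale overrun.
2 steps out: the initial budget turnover, the last-minute scope freeze, the staffing miscommunication.
3 steps out: the repeated morale overrun.
Not reachable from it: the unexpected morale miscommunication, the senior communication pushback, the morale dispute, the last-minute staffing dispute, the cross-team budget cut, the public requirement turnover.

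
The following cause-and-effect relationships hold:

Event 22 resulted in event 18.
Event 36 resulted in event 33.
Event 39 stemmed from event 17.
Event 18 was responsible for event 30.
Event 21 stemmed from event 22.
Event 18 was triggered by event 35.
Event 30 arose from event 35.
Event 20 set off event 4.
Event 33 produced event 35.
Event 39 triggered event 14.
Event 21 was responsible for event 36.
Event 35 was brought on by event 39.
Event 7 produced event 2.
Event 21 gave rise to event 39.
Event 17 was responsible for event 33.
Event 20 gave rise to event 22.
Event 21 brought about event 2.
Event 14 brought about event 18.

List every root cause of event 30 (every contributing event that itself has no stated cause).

event 17, event 20

Tracing upstream from event 30: event 30 ← event 18 ← event 22 ← event 20.
A separate upstream branch: event 30 ← event 35 ← event 39 ← event 17.
Each of those chain origins has no stated cause.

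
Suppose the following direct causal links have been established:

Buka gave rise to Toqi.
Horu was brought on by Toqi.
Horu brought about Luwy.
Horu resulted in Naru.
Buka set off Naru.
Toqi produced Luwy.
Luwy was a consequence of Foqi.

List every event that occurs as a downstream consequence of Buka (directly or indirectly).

Direct effects: Toqi, Naru.
2 steps out: Horu, Luwy.
Not reachable from it: Foqi.

Horu, Luwy, Naru, Toqi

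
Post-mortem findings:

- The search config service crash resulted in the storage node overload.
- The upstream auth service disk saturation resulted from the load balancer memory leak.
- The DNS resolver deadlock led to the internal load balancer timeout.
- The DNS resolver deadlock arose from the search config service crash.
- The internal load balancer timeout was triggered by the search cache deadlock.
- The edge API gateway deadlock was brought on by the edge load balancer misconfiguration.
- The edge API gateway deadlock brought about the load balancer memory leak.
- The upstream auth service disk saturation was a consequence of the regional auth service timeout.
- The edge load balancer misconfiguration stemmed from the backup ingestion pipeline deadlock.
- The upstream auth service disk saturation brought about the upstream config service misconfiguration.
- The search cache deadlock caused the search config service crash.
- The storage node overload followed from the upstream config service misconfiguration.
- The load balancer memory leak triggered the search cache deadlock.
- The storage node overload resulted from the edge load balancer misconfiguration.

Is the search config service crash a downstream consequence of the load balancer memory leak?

Yes

There is a causal chain: the load balancer memory leak → the search cache deadlock → the search config service crash.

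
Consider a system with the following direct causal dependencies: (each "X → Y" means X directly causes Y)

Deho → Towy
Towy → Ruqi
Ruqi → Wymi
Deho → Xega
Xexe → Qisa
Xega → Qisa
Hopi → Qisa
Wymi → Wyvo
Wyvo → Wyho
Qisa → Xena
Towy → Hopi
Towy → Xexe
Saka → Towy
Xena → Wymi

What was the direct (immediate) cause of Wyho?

Wyvo

Upstream contributors include Deho, Towy, Xega, Xexe, Hopi, Qisa, Xena, Ruqi, Wymi, Saka, but only Wyvo feeds directly into Wyho.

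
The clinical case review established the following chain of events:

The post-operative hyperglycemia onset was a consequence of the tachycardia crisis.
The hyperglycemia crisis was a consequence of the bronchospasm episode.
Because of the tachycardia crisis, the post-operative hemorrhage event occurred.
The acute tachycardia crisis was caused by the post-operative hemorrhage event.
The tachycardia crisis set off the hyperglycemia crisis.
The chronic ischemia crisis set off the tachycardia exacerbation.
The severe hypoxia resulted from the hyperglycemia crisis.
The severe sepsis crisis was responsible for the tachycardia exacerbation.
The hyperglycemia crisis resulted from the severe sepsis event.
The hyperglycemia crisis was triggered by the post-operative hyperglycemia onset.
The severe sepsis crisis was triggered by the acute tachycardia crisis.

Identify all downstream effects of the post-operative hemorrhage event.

the acute tachycardia crisis, the severe sepsis crisis, the tachycardia exacerbation

Direct effects: the acute tachycardia crisis.
2 steps out: the severe sepsis crisis.
3 steps out: the tachycardia exacerbation.
Not reachable from it: the tachycardia crisis, the post-operative hyperglycemia onset, the severe sepsis event, the bronchospasm episode, the hyperglycemia crisis, the severe hypoxia, the chronic ischemia crisis.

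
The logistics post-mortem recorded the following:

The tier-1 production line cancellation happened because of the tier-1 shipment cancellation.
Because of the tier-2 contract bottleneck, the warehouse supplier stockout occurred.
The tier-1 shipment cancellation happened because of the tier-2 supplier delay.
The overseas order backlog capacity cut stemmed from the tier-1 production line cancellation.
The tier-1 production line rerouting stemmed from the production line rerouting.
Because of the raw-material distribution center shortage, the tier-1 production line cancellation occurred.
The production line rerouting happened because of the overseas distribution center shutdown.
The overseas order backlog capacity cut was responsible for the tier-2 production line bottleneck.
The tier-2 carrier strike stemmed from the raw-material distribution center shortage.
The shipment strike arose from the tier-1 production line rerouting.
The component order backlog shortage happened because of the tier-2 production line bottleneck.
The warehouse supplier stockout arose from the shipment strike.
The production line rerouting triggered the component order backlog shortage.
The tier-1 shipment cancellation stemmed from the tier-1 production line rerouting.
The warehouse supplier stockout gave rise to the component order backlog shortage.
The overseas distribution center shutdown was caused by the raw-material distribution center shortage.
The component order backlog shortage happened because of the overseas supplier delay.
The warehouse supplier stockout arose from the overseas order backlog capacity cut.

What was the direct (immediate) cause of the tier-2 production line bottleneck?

the overseas order backlog capacity cut

Upstream contributors include the raw-material distribution center shortage, the overseas distribution center shutdown, the production line rerouting, the tier-1 production line rerouting, the tier-2 supplier delay, the tier-1 shipment cancellation, the tier-1 production line cancellation, but only the overseas order backlog capacity cut feeds directly into the tier-2 production line bottleneck.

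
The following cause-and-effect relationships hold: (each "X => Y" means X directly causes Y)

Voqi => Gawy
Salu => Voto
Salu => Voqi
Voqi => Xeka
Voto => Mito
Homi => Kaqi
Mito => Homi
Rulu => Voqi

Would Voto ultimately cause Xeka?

Voto leads to Mito, Homi, Kaqi; Xeka is not among them.

No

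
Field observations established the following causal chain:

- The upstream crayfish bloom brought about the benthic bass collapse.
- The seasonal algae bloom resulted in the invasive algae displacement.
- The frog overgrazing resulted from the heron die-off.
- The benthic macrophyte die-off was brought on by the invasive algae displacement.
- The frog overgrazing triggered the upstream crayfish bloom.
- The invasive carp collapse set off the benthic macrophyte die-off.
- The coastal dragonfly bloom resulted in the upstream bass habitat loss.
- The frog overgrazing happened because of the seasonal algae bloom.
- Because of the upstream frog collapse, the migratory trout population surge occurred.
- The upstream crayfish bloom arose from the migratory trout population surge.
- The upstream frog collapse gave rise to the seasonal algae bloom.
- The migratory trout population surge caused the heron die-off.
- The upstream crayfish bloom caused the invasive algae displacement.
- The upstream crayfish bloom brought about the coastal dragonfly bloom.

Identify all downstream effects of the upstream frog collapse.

Direct effects: the migratory trout population surge, the seasonal algae bloom.
2 steps out: the heron die-off, the frog overgrazing, the upstream crayfish bloom, the invasive algae displacement.
3 steps out: the coastal dragonfly bloom, the benthic bass collapse, the benthic macrophyte die-off.
4 steps out: the upstream bass habitat loss.
Not reachable from it: the invasive carp collapse.

the benthic bass collapse, the benthic macrophyte die-off, the coastal dragonfly bloom, the frog overgrazing, the heron die-off, the invasive algae displacement, the migratory trout population surge, the seasonal algae bloom, the upstream bass habitat loss, the upstream crayfish bloom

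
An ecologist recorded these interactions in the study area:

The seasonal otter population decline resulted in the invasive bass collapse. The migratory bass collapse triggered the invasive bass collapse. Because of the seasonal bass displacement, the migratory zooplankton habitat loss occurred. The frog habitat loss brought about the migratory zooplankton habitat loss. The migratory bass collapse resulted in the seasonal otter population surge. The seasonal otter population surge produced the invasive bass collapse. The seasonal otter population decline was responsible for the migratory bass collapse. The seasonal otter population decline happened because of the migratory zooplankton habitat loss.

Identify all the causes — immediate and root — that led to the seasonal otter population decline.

the frog habitat loss, the migratory zooplankton habitat loss, the seasonal bass displacement

Immediate cause of the seasonal otter population decline: the migratory zooplankton habitat loss.
Further upstream: the seasonal bass displacement, the frog habitat loss.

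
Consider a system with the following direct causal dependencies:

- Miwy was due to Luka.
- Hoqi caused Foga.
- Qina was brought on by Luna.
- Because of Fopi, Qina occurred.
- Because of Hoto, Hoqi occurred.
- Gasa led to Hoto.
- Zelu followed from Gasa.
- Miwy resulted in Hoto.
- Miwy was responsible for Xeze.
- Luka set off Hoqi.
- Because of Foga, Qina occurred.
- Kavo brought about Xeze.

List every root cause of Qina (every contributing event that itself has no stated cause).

Fopi, Gasa, Luka, Luna

Tracing upstream from Qina: Qina ← Foga ← Hoqi ← Hoto ← Gasa.
A separate upstream branch: Qina ← Foga ← Hoqi ← Luka.
A separate upstream branch: Qina ← Luna.
A separate upstream branch: Qina ← Fopi.
Each of those chain origins has no stated cause.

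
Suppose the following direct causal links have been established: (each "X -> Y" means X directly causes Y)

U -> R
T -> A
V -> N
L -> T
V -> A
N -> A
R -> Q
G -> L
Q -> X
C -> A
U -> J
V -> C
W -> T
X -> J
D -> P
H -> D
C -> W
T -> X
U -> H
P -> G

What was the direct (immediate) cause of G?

Upstream contributors include U, H, D, but only P feeds directly into G.

P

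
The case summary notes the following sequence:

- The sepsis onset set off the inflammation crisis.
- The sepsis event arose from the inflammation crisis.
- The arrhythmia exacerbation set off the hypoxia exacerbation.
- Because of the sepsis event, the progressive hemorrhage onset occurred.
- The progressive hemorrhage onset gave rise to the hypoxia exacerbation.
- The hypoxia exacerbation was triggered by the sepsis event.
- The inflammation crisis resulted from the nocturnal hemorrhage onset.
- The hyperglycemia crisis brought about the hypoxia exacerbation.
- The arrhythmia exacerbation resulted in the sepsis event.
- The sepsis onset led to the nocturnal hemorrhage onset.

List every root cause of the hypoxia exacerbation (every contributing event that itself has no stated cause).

the arrhythmia exacerbation, the hyperglycemia crisis, the sepsis onset

Tracing upstream from the hypoxia exacerbation: the hypoxia exacerbation ← the sepsis event ← the inflammation crisis ← the sepsis onset.
A separate upstream branch: the hypoxia exacerbation ← the arrhythmia exacerbation.
A separate upstream branch: the hypoxia exacerbation ← the hyperglycemia crisis.
Each of those chain origins has no stated cause.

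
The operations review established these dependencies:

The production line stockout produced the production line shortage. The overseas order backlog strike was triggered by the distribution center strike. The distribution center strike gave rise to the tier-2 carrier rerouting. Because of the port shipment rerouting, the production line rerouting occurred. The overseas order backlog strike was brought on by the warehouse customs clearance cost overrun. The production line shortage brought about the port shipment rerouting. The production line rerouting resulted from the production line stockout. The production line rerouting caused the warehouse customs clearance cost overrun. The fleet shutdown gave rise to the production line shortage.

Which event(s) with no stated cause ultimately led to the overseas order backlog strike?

the distribution center strike, the fleet shutdown, the production line stockout

Tracing upstream from the overseas order backlog strike: the overseas order backlog strike ← the distribution center strike.
A separate upstream branch: the overseas order backlog strike ← the warehouse customs clearance cost overrun ← the production line rerouting ← the production line stockout.
A separate upstream branch: the overseas order backlog strike ← the warehouse customs clearance cost overrun ← the production line rerouting ← the port shipment rerouting ← the production line shortage ← the fleet shutdown.
Each of those chain origins has no stated cause.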